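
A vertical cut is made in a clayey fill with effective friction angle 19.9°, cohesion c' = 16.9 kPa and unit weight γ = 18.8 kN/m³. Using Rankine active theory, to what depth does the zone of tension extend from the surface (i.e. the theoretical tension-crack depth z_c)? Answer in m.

2.56 m

K_a = tan²(45° − 19.9°/2) = 0.4921; √K_a = 0.7015.
The active pressure is zero where K_a γ z = 2c√K_a, so z_c = 2c/(γ√K_a) = 2×16.9/(18.8×0.7015) = 2.563 m.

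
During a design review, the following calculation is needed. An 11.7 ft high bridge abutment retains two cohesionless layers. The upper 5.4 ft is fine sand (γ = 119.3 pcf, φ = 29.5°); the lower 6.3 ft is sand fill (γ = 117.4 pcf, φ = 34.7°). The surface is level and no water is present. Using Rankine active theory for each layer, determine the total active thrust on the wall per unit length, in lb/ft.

2340 lb/ft

K_a1 = tan²(45°−29.5°/2) = 0.3401; K_a2 = tan²(45°−34.7°/2) = 0.2745.
Layer 1: σ at base = K_a1 γ₁ h₁ = 219.1 psf; P₁ = ½×219.1×5.4 = 591.6.
Layer 2: σ_v at top = γ₁h₁ = 644.2; σ_h top = K_a2×644.2 = 176.8; σ_h base = K_a2×(644.2+117.4×6.3) = 379.8.
P₂ = ½(176.8+379.8)×6.3 = 1753. Total P_a = 591.6+1753 = 2345 lb/ft.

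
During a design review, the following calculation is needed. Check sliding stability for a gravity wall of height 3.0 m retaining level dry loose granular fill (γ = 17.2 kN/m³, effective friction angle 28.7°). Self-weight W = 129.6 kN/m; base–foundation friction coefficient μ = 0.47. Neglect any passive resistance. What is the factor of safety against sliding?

K_a = tan²(45° − 28.7°/2) = 0.3511.
P_a = ½K_aγH² = 0.5×0.3511×17.2×3.0² = 27.18 kN/m, acting at H/3 = 1.000 m above the base.
FS_sliding = μW / P_a = 0.47×129.6 / 27.18 = 2.241.

2.24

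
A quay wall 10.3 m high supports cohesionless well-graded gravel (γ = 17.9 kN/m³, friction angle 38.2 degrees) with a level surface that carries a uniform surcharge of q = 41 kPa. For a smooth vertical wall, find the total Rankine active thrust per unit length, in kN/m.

323 kN/m

K_a = tan²(45° − φ/2) = 0.2358.
Soil triangle: ½ K_a γ H² = 0.5×0.2358×17.9×10.3² = 223.9 kN/m.
Surcharge rectangle: K_a q H = 0.2358×41×10.3 = 99.57 kN/m.
Total = 223.9 + 99.57 = 323.4 kN/m.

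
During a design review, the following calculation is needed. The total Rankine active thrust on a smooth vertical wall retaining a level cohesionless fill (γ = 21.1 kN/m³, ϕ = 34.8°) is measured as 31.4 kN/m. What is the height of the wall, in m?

3.30 m

K_a = 0.2733. P_a = ½ K_a γ H² ⇒ H = √(2P_a/(K_a γ)).
H = √(2×31.4/(0.2733×21.1)) = 3.300 m.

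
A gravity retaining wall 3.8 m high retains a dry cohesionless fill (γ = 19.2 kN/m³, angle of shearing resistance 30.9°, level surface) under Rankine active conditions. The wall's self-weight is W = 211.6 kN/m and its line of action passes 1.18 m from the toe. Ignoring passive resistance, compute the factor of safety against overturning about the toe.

4.42

K_a = tan²(45° − 30.9°/2) = 0.3214.
P_a = ½K_aγH² = 0.5×0.3214×19.2×3.8² = 44.55 kN/m, acting at H/3 = 1.267 m above the base.
Overturning moment M_o = P_a × H/3 = 44.55 × 1.267 = 56.44.
Resisting moment M_r = W × 1.18 = 211.6 × 1.18 = 249.7.
FS_overturning = M_r/M_o = 249.7/56.44 = 4.424.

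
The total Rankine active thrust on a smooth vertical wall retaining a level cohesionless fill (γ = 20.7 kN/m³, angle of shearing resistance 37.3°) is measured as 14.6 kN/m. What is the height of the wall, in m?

2.40 m

K_a = 0.2453. P_a = ½ K_a γ H² ⇒ H = √(2P_a/(K_a γ)).
H = √(2×14.6/(0.2453×20.7)) = 2.398 m.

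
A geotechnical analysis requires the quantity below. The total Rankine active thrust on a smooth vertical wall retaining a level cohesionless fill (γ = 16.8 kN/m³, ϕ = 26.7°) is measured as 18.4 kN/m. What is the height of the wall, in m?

2.40 m

K_a = 0.3800. P_a = ½ K_a γ H² ⇒ H = √(2P_a/(K_a γ)).
H = √(2×18.4/(0.3800×16.8)) = 2.401 m.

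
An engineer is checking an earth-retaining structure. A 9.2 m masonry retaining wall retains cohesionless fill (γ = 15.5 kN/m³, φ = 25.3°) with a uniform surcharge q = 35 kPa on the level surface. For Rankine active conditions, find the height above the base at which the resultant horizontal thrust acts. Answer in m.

3.57 m

K_a = 0.4012.
Triangular part P₁ = ½K_aγH² = 263.2 at H/3 = 3.067 m; rectangular part P₂ = K_a q H = 129.2 at H/2 = 4.600 m.
ȳ = (P₁·3.067 + P₂·4.600)/(P₁+P₂) = 3.572 m.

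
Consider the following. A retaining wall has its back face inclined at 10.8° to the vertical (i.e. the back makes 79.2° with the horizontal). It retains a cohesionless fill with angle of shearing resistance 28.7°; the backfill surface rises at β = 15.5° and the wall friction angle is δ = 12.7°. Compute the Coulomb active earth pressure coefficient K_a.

0.517

K_a = sin²(α+φ) / [sin²α · sin(α−δ) · (1 + √{sin(φ+δ)sin(φ−β) / (sin(α−δ)sin(α+β))})²].
With α = 79.2°, φ = 28.7°, δ = 12.7°, β = 15.5°: K_a = 0.5173.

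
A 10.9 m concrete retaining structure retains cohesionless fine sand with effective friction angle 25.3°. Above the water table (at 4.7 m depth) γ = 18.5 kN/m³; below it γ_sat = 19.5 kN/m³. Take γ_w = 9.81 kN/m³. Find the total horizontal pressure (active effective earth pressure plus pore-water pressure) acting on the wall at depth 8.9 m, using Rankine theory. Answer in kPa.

92.4 kPa

K_a = (1 − sin φ)/(1 + sin φ) = 0.4012.
γ' = 19.5 − 9.81 = 9.690 kN/m³.
Effective vertical stress at 8.9 m: σ'_v = 18.5×4.7 + 9.690×4.20 = 127.6 kPa.
σ'_h = K_a σ'_v = 0.4012 × 127.6 = 51.21 kPa; u = γ_w × 4.20 = 41.20 kPa.
Total σ_h = 51.21 + 41.20 = 92.41 kPa.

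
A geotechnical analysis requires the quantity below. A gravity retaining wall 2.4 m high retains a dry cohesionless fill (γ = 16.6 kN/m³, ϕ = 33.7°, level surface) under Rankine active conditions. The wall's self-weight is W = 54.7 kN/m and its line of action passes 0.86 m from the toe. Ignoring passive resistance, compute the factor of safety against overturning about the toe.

K_a = tan²(45° − 33.7°/2) = 0.2863.
P_a = ½K_aγH² = 0.5×0.2863×16.6×2.4² = 13.69 kN/m, acting at H/3 = 0.8000 m above the base.
Overturning moment M_o = P_a × H/3 = 13.69 × 0.8000 = 10.95.
Resisting moment M_r = W × 0.86 = 54.7 × 0.86 = 47.04.
FS_overturning = M_r/M_o = 47.04/10.95 = 4.296.

4.30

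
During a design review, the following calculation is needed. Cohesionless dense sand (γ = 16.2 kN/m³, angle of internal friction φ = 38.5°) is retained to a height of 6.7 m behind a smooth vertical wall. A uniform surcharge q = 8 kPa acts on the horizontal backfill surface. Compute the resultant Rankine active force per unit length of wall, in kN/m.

K_a = tan²(45° − φ/2) = 0.2327.
Soil triangle: ½ K_a γ H² = 0.5×0.2327×16.2×6.7² = 84.60 kN/m.
Surcharge rectangle: K_a q H = 0.2327×8×6.7 = 12.47 kN/m.
Total = 84.60 + 12.47 = 97.07 kN/m.

97.1 kN/m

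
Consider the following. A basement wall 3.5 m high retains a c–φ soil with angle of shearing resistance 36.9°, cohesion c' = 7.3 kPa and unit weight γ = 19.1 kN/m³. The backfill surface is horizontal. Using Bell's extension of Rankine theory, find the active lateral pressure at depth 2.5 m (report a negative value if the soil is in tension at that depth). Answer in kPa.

K_a = (1 − sin φ)/(1 + sin φ) = 0.2497.
σ_a = K_a γ z − 2c√K_a = 0.2497×19.1×2.5 − 2×7.3×0.4997 = 4.627 kPa.

4.63 kPa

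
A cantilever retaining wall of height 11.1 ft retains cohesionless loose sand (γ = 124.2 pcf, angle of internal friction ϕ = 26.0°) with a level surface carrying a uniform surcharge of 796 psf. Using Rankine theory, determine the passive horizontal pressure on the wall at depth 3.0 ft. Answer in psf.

K_p = (1 + sin φ)/(1 − sin φ) = 2.561.
σ_v = γz + q = 124.2 × 3.0 + 796 = 1169 psf.
σ_h = K_p σ_v = 2.561 × 1169 = 2993 psf.

2990 psf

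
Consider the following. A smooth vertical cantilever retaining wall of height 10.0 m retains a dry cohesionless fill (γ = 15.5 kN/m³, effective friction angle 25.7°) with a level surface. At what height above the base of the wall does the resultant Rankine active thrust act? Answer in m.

3.33 m

K_a = 0.3950.
The pressure distribution is triangular, so the resultant acts at H/3 above the base = 10.0/3 = 3.333 m.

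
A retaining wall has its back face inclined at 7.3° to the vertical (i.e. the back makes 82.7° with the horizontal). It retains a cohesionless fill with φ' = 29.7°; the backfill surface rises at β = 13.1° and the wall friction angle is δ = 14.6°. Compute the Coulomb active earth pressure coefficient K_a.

K_a = sin²(α+φ) / [sin²α · sin(α−δ) · (1 + √{sin(φ+δ)sin(φ−β) / (sin(α−δ)sin(α+β))})²].
With α = 82.7°, φ = 29.7°, δ = 14.6°, β = 13.1°: K_a = 0.4363.

0.436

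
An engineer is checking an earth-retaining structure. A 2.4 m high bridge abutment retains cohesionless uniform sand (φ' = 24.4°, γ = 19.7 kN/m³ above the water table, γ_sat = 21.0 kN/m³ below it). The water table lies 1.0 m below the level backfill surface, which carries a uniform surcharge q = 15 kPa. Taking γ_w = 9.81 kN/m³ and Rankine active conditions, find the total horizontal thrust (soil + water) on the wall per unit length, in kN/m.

K_a = tan²(45° − φ/2) = 0.4153.
γ' = 21.0 − 9.81 = 11.19 kN/m³. h₂ = H − d_w = 1.4 m.
σ'_h: at surface K_a·q = 6.230; at WT K_a(q+γd_w) = 14.41; at base K_a(q+γd_w+γ'h₂) = 20.92 kPa.
P₁ = ½(6.230+14.41)×1.0 = 10.32; P₂ = ½(14.41+20.92)×1.4 = 24.73; P_w = ½γ_w h₂² = 9.614.
Total = 10.32+24.73+9.614 = 44.67 kN/m.

44.7 kN/m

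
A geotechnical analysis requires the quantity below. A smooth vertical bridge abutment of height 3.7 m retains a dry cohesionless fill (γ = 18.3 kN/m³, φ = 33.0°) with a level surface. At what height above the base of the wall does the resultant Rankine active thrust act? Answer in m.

1.23 m

K_a = 0.2948.
The pressure distribution is triangular, so the resultant acts at H/3 above the base = 3.7/3 = 1.233 m.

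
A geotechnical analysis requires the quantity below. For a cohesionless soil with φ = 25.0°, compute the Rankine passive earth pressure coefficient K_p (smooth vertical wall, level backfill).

2.46

K_p = (1 + sin φ)/(1 − sin φ) = tan²(45° + 25.0°/2) = 2.464.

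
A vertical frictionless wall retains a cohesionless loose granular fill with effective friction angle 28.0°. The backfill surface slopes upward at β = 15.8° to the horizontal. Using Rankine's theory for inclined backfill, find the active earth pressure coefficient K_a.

K_a = cos β · (cos β − √(cos²β − cos²φ)) / (cos β + √(cos²β − cos²φ)).
cos β = 0.9622, cos φ = 0.8829, √(cos²β − cos²φ) = 0.3824.
K_a = 0.9622 × (0.9622 − 0.3824)/(0.9622 + 0.3824) = 0.4149.

0.415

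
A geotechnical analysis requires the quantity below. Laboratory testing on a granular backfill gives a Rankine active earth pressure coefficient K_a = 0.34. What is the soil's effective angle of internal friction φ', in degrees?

29.5°

K_a = tan²(45° − φ/2) ⇒ 45° − φ/2 = arctan(√0.34) = 30.25°.
φ = 2(45° − 30.25°) = 29.51°.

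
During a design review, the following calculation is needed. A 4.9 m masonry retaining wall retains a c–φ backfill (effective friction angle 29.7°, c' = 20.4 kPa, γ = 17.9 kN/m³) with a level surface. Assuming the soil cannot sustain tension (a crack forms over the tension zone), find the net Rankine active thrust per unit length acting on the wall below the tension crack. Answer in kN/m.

K_a = 0.3374; √K_a = 0.5808.
Tension-crack depth z_c = 2c/(γ√K_a) = 2×20.4/(17.9×0.5808) = 3.924 m.
σ_a at base = K_a γ H − 2c√K_a = 0.3374×17.9×4.9 − 2×20.4×0.5808 = 5.893 kPa.
P_a = ½ × 5.893 × (H − z_c) = 0.5×5.893×0.9758 = 2.875 kN/m.

2.88 kN/m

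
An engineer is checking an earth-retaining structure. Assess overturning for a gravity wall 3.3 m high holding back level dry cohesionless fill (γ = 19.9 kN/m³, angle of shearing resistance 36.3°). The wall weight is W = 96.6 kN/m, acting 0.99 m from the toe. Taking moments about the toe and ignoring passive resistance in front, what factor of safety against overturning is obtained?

3.13

K_a = tan²(45° − 36.3°/2) = 0.2563.
P_a = ½K_aγH² = 0.5×0.2563×19.9×3.3² = 27.77 kN/m, acting at H/3 = 1.100 m above the base.
Overturning moment M_o = P_a × H/3 = 27.77 × 1.100 = 30.55.
Resisting moment M_r = W × 0.99 = 96.6 × 0.99 = 95.63.
FS_overturning = M_r/M_o = 95.63/30.55 = 3.131.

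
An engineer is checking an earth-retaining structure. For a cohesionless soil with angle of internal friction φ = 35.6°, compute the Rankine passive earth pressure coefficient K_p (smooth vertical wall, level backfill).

K_p = (1 + sin φ)/(1 − sin φ) = tan²(45° + 35.6°/2) = 3.786.

3.79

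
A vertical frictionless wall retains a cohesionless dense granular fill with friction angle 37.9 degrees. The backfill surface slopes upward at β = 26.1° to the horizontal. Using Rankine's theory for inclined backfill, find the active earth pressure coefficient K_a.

0.318

K_a = cos β · (cos β − √(cos²β − cos²φ)) / (cos β + √(cos²β − cos²φ)).
cos β = 0.8980, cos φ = 0.7891, √(cos²β − cos²φ) = 0.4287.
K_a = 0.8980 × (0.8980 − 0.4287)/(0.8980 + 0.4287) = 0.3177.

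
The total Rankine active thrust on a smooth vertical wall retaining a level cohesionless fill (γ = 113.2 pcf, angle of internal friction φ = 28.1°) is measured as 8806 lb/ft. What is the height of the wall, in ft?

20.8 ft

K_a = 0.3596. P_a = ½ K_a γ H² ⇒ H = √(2P_a/(K_a γ)).
H = √(2×8806/(0.3596×113.2)) = 20.80 ft.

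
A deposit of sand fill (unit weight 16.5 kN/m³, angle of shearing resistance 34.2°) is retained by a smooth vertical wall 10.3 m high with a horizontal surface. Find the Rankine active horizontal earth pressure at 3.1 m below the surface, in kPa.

K_a = (1 − sin φ)/(1 + sin φ) = 0.2803.
σ_h = K_a γ z = 0.2803 × 16.5 × 3.1 = 14.34 kPa.

14.3 kPa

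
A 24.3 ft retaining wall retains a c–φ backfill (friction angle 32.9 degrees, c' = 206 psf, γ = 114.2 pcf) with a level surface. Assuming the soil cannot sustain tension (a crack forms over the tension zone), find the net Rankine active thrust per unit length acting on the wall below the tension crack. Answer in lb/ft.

5280 lb/ft

K_a = 0.2960; √K_a = 0.5441.
Tension-crack depth z_c = 2c/(γ√K_a) = 2×206/(114.2×0.5441) = 6.631 ft.
σ_a at base = K_a γ H − 2c√K_a = 0.2960×114.2×24.3 − 2×206×0.5441 = 597.3 psf.
P_a = ½ × 597.3 × (H − z_c) = 0.5×597.3×17.67 = 5277 lb/ft.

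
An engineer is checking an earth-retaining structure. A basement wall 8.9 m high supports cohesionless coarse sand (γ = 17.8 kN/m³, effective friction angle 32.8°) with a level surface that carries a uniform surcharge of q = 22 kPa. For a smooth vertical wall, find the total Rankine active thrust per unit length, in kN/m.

268 kN/m

K_a = tan²(45° − φ/2) = 0.2973.
Soil triangle: ½ K_a γ H² = 0.5×0.2973×17.8×8.9² = 209.6 kN/m.
Surcharge rectangle: K_a q H = 0.2973×22×8.9 = 58.20 kN/m.
Total = 209.6 + 58.20 = 267.8 kN/m.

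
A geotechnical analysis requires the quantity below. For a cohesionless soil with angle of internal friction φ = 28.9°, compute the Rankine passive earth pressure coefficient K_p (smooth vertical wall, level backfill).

K_p = (1 + sin φ)/(1 − sin φ) = tan²(45° + 28.9°/2) = 2.871.

2.87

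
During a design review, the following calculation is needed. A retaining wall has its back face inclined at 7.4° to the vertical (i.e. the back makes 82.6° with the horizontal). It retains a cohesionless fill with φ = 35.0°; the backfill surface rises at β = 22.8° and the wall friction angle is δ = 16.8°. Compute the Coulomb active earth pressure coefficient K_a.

0.425

K_a = sin²(α+φ) / [sin²α · sin(α−δ) · (1 + √{sin(φ+δ)sin(φ−β) / (sin(α−δ)sin(α+β))})²].
With α = 82.6°, φ = 35.0°, δ = 16.8°, β = 22.8°: K_a = 0.4254.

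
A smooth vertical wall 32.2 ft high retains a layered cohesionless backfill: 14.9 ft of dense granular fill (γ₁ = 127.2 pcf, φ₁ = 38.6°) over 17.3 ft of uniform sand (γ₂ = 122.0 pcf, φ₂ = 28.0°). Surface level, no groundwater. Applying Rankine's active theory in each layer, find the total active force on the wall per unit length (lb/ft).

21700 lb/ft

K_a1 = tan²(45°−38.6°/2) = 0.2316; K_a2 = tan²(45°−28.0°/2) = 0.3610.
Layer 1: σ at base = K_a1 γ₁ h₁ = 439.0 psf; P₁ = ½×439.0×14.9 = 3270.
Layer 2: σ_v at top = γ₁h₁ = 1895; σ_h top = K_a2×1895 = 684.3; σ_h base = K_a2×(1895+122.0×17.3) = 1446.
P₂ = ½(684.3+1446)×17.3 = 18430. Total P_a = 3270+18430 = 21700 lb/ft.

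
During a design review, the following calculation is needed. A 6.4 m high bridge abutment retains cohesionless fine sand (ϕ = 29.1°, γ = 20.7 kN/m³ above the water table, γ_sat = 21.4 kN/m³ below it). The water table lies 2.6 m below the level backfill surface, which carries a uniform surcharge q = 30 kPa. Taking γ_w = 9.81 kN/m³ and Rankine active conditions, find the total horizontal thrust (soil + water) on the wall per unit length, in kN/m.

K_a = tan²(45° − φ/2) = 0.3456.
γ' = 21.4 − 9.81 = 11.59 kN/m³. h₂ = H − d_w = 3.8 m.
σ'_h: at surface K_a·q = 10.37; at WT K_a(q+γd_w) = 28.97; at base K_a(q+γd_w+γ'h₂) = 44.19 kPa.
P₁ = ½(10.37+28.97)×2.6 = 51.14; P₂ = ½(28.97+44.19)×3.8 = 139.0; P_w = ½γ_w h₂² = 70.83.
Total = 51.14+139.0+70.83 = 261.0 kN/m.

261 kN/m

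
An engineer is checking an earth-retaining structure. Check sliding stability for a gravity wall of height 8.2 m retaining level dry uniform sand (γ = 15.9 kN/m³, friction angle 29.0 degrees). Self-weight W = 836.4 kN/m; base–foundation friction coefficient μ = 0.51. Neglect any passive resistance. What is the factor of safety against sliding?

K_a = tan²(45° − 29.0°/2) = 0.3470.
P_a = ½K_aγH² = 0.5×0.3470×15.9×8.2² = 185.5 kN/m, acting at H/3 = 2.733 m above the base.
FS_sliding = μW / P_a = 0.51×836.4 / 185.5 = 2.300.

2.30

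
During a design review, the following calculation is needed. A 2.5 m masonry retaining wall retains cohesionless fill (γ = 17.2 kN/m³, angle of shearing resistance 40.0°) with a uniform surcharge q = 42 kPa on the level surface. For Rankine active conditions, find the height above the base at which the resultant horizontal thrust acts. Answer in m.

K_a = 0.2174.
Triangular part P₁ = ½K_aγH² = 11.69 at H/3 = 0.8333 m; rectangular part P₂ = K_a q H = 22.83 at H/2 = 1.250 m.
ȳ = (P₁·0.8333 + P₂·1.250)/(P₁+P₂) = 1.109 m.

1.11 m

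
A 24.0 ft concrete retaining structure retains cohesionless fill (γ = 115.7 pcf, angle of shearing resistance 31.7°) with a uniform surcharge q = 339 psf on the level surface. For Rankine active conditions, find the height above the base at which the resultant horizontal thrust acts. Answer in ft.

K_a = 0.3111.
Triangular part P₁ = ½K_aγH² = 10370 at H/3 = 8.000 ft; rectangular part P₂ = K_a q H = 2531 at H/2 = 12.00 ft.
ȳ = (P₁·8.000 + P₂·12.00)/(P₁+P₂) = 8.785 ft.

8.78 ft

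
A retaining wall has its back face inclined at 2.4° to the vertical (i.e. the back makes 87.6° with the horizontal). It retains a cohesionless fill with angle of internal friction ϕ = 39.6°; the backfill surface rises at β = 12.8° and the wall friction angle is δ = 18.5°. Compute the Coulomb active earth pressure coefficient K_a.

0.251

K_a = sin²(α+φ) / [sin²α · sin(α−δ) · (1 + √{sin(φ+δ)sin(φ−β) / (sin(α−δ)sin(α+β))})²].
With α = 87.6°, φ = 39.6°, δ = 18.5°, β = 12.8°: K_a = 0.2513.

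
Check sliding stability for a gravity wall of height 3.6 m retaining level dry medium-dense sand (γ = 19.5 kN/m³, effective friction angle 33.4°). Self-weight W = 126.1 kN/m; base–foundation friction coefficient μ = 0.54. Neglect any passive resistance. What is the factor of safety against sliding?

1.86

K_a = tan²(45° − 33.4°/2) = 0.2899.
P_a = ½K_aγH² = 0.5×0.2899×19.5×3.6² = 36.63 kN/m, acting at H/3 = 1.200 m above the base.
FS_sliding = μW / P_a = 0.54×126.1 / 36.63 = 1.859.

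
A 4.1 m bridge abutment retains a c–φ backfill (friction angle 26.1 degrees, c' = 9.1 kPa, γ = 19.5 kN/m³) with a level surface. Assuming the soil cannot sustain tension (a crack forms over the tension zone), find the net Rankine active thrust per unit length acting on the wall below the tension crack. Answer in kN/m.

25.7 kN/m

K_a = 0.3889; √K_a = 0.6237.
Tension-crack depth z_c = 2c/(γ√K_a) = 2×9.1/(19.5×0.6237) = 1.497 m.
σ_a at base = K_a γ H − 2c√K_a = 0.3889×19.5×4.1 − 2×9.1×0.6237 = 19.75 kPa.
P_a = ½ × 19.75 × (H − z_c) = 0.5×19.75×2.603 = 25.70 kN/m.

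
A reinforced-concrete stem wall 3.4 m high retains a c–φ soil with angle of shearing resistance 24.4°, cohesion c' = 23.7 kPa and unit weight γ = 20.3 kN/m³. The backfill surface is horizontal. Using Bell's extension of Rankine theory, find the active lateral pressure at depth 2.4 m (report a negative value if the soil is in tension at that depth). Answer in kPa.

-10.3 kPa

K_a = (1 − sin φ)/(1 + sin φ) = 0.4153.
σ_a = K_a γ z − 2c√K_a = 0.4153×20.3×2.4 − 2×23.7×0.6445 = -10.31 kPa.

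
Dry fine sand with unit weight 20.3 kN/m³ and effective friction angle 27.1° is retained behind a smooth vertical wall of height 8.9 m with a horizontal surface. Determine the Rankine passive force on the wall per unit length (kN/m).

2150 kN/m

K_p = tan²(45° + φ/2) = 2.673.
P_p = ½ K_p γ H² = 0.5 × 2.673 × 20.3 × 8.9² = 2149 kN/m.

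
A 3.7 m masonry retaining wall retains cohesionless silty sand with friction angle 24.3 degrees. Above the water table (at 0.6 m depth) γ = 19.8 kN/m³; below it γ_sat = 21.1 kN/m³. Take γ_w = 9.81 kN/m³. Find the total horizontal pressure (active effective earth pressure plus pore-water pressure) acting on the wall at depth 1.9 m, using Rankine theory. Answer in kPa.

23.8 kPa

K_a = (1 − sin φ)/(1 + sin φ) = 0.4169.
γ' = 21.1 − 9.81 = 11.29 kN/m³.
Effective vertical stress at 1.9 m: σ'_v = 19.8×0.6 + 11.29×1.30 = 26.56 kPa.
σ'_h = K_a σ'_v = 0.4169 × 26.56 = 11.07 kPa; u = γ_w × 1.30 = 12.75 kPa.
Total σ_h = 11.07 + 12.75 = 23.83 kPa.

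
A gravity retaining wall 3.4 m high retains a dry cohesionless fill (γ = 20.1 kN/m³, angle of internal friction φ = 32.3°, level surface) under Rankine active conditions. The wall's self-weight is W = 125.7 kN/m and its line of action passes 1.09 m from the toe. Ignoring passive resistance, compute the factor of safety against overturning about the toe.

K_a = tan²(45° − 32.3°/2) = 0.3035.
P_a = ½K_aγH² = 0.5×0.3035×20.1×3.4² = 35.26 kN/m, acting at H/3 = 1.133 m above the base.
Overturning moment M_o = P_a × H/3 = 35.26 × 1.133 = 39.96.
Resisting moment M_r = W × 1.09 = 125.7 × 1.09 = 137.0.
FS_overturning = M_r/M_o = 137.0/39.96 = 3.429.

3.43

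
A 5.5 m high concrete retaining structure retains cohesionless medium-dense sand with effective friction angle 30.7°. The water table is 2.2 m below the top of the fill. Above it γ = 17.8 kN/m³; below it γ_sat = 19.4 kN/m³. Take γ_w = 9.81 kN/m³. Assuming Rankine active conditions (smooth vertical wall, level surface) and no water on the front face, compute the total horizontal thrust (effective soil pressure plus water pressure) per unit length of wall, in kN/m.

126 kN/m

K_a = tan²(45° − φ/2) = 0.3240.
γ' = 19.4 − 9.81 = 9.590 kN/m³. Depth below WT = 3.3 m.
σ'_h at WT = K_a γ d_w = 12.69 kPa; at base = 12.69 + K_a γ' × 3.3 = 22.94 kPa.
P₁ (0–2.2 m) = ½×12.69×2.2 = 13.96. P₂ (2.2–5.5 m) = ½(12.69+22.94)×3.3 = 58.79.
P_w = ½ γ_w h₂² = 0.5×9.81×3.3² = 53.42. Total = 13.96+58.79+53.42 = 126.2 kN/m.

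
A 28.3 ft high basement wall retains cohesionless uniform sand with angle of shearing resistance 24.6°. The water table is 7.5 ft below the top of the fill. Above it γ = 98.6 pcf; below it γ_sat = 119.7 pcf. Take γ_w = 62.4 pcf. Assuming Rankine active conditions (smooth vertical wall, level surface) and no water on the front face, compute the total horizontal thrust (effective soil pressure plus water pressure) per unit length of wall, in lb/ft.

K_a = tan²(45° − φ/2) = 0.4121.
γ' = 119.7 − 62.4 = 57.30 pcf. Depth below WT = 20.8 ft.
σ'_h at WT = K_a γ d_w = 304.8 psf; at base = 304.8 + K_a γ' × 20.8 = 796.0 psf.
P₁ (0–7.5 ft) = ½×304.8×7.5 = 1143. P₂ (7.5–28.3 ft) = ½(304.8+796.0)×20.8 = 11450.
P_w = ½ γ_w h₂² = 0.5×62.4×20.8² = 13500. Total = 1143+11450+13500 = 26090 lb/ft.

26100 lb/ft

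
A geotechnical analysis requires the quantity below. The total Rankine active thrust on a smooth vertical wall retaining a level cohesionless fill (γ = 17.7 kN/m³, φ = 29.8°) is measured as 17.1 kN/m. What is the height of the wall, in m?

2.40 m

K_a = 0.3360. P_a = ½ K_a γ H² ⇒ H = √(2P_a/(K_a γ)).
H = √(2×17.1/(0.3360×17.7)) = 2.398 m.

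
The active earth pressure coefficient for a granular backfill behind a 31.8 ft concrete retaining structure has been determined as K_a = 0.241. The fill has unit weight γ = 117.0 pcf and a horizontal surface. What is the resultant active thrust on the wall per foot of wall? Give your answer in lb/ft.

P = ½ K_a γ H² = 0.5 × 0.241 × 117.0 × 31.8² = 14260 lb/ft.

14300 lb/ft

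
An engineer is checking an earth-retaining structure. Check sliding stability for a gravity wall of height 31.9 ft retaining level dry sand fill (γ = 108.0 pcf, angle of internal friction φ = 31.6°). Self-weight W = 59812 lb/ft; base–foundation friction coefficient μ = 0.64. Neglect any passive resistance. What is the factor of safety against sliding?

K_a = tan²(45° − 31.6°/2) = 0.3123.
P_a = ½K_aγH² = 0.5×0.3123×108.0×31.9² = 17160 lb/ft, acting at H/3 = 10.63 ft above the base.
FS_sliding = μW / P_a = 0.64×59812 / 17160 = 2.230.

2.23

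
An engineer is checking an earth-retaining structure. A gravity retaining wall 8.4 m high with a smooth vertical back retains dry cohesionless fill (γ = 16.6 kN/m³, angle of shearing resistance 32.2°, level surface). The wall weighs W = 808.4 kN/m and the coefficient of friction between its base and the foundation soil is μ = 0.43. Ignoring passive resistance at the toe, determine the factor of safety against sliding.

K_a = tan²(45° − 32.2°/2) = 0.3047.
P_a = ½K_aγH² = 0.5×0.3047×16.6×8.4² = 178.5 kN/m, acting at H/3 = 2.800 m above the base.
FS_sliding = μW / P_a = 0.43×808.4 / 178.5 = 1.948.

1.95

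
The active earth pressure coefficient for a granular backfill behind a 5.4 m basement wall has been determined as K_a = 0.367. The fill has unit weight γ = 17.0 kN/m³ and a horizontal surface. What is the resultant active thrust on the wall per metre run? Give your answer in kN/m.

P = ½ K_a γ H² = 0.5 × 0.367 × 17.0 × 5.4² = 90.96 kN/m.

91.0 kN/m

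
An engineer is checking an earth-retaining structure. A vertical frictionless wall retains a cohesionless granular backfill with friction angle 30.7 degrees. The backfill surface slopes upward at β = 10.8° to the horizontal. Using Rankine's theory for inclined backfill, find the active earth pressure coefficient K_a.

K_a = cos β · (cos β − √(cos²β − cos²φ)) / (cos β + √(cos²β − cos²φ)).
cos β = 0.9823, cos φ = 0.8599, √(cos²β − cos²φ) = 0.4749.
K_a = 0.9823 × (0.9823 − 0.4749)/(0.9823 + 0.4749) = 0.3420.

0.342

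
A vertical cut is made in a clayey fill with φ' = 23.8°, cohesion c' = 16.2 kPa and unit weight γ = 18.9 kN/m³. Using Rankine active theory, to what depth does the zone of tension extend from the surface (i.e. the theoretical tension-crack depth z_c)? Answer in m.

2.63 m

K_a = tan²(45° − 23.8°/2) = 0.4250; √K_a = 0.6519.
The active pressure is zero where K_a γ z = 2c√K_a, so z_c = 2c/(γ√K_a) = 2×16.2/(18.9×0.6519) = 2.630 m.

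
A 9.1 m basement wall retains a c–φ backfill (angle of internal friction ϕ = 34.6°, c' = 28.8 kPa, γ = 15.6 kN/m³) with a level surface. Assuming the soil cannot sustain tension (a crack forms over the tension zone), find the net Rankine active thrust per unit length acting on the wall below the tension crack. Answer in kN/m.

K_a = 0.2756; √K_a = 0.5250.
Tension-crack depth z_c = 2c/(γ√K_a) = 2×28.8/(15.6×0.5250) = 7.033 m.
σ_a at base = K_a γ H − 2c√K_a = 0.2756×15.6×9.1 − 2×28.8×0.5250 = 8.889 kPa.
P_a = ½ × 8.889 × (H − z_c) = 0.5×8.889×2.067 = 9.187 kN/m.

9.19 kN/m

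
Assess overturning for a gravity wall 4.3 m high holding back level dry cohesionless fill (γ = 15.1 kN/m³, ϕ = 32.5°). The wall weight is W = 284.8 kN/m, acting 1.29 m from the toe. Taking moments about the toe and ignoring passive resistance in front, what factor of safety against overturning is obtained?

6.10

K_a = tan²(45° − 32.5°/2) = 0.3010.
P_a = ½K_aγH² = 0.5×0.3010×15.1×4.3² = 42.02 kN/m, acting at H/3 = 1.433 m above the base.
Overturning moment M_o = P_a × H/3 = 42.02 × 1.433 = 60.22.
Resisting moment M_r = W × 1.29 = 284.8 × 1.29 = 367.4.
FS_overturning = M_r/M_o = 367.4/60.22 = 6.100.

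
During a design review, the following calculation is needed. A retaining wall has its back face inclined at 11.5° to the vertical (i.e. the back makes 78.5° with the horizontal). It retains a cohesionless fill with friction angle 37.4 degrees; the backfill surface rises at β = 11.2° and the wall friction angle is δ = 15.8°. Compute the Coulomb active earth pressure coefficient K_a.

0.357

K_a = sin²(α+φ) / [sin²α · sin(α−δ) · (1 + √{sin(φ+δ)sin(φ−β) / (sin(α−δ)sin(α+β))})²].
With α = 78.5°, φ = 37.4°, δ = 15.8°, β = 11.2°: K_a = 0.3566.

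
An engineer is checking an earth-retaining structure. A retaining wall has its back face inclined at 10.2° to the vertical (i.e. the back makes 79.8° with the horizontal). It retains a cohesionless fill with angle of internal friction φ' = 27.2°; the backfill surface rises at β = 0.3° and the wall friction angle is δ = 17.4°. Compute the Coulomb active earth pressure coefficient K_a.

K_a = sin²(α+φ) / [sin²α · sin(α−δ) · (1 + √{sin(φ+δ)sin(φ−β) / (sin(α−δ)sin(α+β))})²].
With α = 79.8°, φ = 27.2°, δ = 17.4°, β = 0.3°: K_a = 0.4145.

0.414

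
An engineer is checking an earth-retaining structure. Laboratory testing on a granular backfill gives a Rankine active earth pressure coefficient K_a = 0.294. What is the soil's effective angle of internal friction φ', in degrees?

33.1°

K_a = tan²(45° − φ/2) ⇒ 45° − φ/2 = arctan(√0.294) = 28.47°.
φ = 2(45° − 28.47°) = 33.07°.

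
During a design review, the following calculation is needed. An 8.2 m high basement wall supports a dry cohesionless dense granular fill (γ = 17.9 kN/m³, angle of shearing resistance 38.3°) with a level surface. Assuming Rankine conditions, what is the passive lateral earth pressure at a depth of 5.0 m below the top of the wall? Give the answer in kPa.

381 kPa

K_p = (1 + sin φ)/(1 − sin φ) = 4.260.
σ_h = K_p γ z = 4.260 × 17.9 × 5.0 = 381.3 kPa.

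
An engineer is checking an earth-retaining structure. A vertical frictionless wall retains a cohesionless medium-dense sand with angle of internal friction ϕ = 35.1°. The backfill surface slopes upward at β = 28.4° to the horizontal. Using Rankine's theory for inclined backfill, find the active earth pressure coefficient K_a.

0.407

K_a = cos β · (cos β − √(cos²β − cos²φ)) / (cos β + √(cos²β − cos²φ)).
cos β = 0.8796, cos φ = 0.8181, √(cos²β − cos²φ) = 0.3231.
K_a = 0.8796 × (0.8796 − 0.3231)/(0.8796 + 0.3231) = 0.4070.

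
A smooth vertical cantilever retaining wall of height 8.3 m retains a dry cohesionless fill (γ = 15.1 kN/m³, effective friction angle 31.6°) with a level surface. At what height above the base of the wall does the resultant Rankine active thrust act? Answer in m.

K_a = 0.3123.
The pressure distribution is triangular, so the resultant acts at H/3 above the base = 8.3/3 = 2.767 m.

2.77 m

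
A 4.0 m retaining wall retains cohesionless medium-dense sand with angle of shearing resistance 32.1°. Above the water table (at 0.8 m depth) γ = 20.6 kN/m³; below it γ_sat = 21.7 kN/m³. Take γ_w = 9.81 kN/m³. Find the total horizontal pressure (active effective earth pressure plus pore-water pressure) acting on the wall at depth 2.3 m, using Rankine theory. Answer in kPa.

K_a = (1 − sin φ)/(1 + sin φ) = 0.3060.
γ' = 21.7 − 9.81 = 11.89 kN/m³.
Effective vertical stress at 2.3 m: σ'_v = 20.6×0.8 + 11.89×1.50 = 34.31 kPa.
σ'_h = K_a σ'_v = 0.3060 × 34.31 = 10.50 kPa; u = γ_w × 1.50 = 14.71 kPa.
Total σ_h = 10.50 + 14.71 = 25.22 kPa.

25.2 kPa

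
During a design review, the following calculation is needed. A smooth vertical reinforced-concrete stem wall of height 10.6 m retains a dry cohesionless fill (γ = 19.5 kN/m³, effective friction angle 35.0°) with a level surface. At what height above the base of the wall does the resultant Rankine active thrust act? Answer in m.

3.53 m

K_a = 0.2710.
The pressure distribution is triangular, so the resultant acts at H/3 above the base = 10.6/3 = 3.533 m.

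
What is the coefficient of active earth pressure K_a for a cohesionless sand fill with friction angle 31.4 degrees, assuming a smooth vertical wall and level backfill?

0.315

K_a = (1 − sin φ)/(1 + sin φ) = (1 − sin 31.4°)/(1 + sin 31.4°) = 0.3149.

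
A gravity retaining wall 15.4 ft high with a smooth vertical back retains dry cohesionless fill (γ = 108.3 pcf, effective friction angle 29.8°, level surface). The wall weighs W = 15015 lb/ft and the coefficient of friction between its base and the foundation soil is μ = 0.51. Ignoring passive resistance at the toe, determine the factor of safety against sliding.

1.77

K_a = tan²(45° − 29.8°/2) = 0.3360.
P_a = ½K_aγH² = 0.5×0.3360×108.3×15.4² = 4315 lb/ft, acting at H/3 = 5.133 ft above the base.
FS_sliding = μW / P_a = 0.51×15015 / 4315 = 1.775.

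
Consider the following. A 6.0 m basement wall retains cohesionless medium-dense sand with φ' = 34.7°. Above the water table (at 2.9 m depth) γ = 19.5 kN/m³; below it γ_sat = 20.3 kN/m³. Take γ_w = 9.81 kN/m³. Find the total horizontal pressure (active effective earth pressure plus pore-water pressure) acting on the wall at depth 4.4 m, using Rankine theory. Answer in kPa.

34.6 kPa

K_a = (1 − sin φ)/(1 + sin φ) = 0.2745.
γ' = 20.3 − 9.81 = 10.49 kN/m³.
Effective vertical stress at 4.4 m: σ'_v = 19.5×2.9 + 10.49×1.50 = 72.28 kPa.
σ'_h = K_a σ'_v = 0.2745 × 72.28 = 19.84 kPa; u = γ_w × 1.50 = 14.72 kPa.
Total σ_h = 19.84 + 14.72 = 34.56 kPa.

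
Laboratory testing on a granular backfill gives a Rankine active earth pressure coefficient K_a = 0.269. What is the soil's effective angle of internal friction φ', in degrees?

35.2°

K_a = tan²(45° − φ/2) ⇒ 45° − φ/2 = arctan(√0.269) = 27.41°.
φ = 2(45° − 27.41°) = 35.17°.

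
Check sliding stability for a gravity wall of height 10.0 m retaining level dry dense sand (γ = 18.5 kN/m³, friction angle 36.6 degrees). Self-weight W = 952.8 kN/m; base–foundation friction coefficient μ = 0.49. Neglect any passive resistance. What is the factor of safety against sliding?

2.00

K_a = tan²(45° − 36.6°/2) = 0.2530.
P_a = ½K_aγH² = 0.5×0.2530×18.5×10.0² = 234.0 kN/m, acting at H/3 = 3.333 m above the base.
FS_sliding = μW / P_a = 0.49×952.8 / 234.0 = 1.995.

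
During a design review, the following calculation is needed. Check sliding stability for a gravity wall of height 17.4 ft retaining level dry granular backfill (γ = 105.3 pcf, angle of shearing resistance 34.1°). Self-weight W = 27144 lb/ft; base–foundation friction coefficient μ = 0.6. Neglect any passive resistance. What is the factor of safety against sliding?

K_a = tan²(45° − 34.1°/2) = 0.2815.
P_a = ½K_aγH² = 0.5×0.2815×105.3×17.4² = 4488 lb/ft, acting at H/3 = 5.800 ft above the base.
FS_sliding = μW / P_a = 0.6×27144 / 4488 = 3.629.

3.63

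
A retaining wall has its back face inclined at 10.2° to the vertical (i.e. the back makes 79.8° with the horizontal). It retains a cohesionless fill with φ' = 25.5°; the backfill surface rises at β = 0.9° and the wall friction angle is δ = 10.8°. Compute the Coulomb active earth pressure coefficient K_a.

K_a = sin²(α+φ) / [sin²α · sin(α−δ) · (1 + √{sin(φ+δ)sin(φ−β) / (sin(α−δ)sin(α+β))})²].
With α = 79.8°, φ = 25.5°, δ = 10.8°, β = 0.9°: K_a = 0.4469.

0.447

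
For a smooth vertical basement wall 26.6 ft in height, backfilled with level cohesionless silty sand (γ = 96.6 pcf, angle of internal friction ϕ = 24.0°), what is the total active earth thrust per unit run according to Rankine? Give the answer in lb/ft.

14400 lb/ft

K_a = tan²(45° − φ/2) = 0.4217.
P_a = ½ K_a γ H² = 0.5 × 0.4217 × 96.6 × 26.6² = 14410 lb/ft.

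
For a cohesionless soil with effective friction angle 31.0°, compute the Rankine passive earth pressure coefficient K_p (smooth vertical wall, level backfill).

K_p = (1 + sin φ)/(1 − sin φ) = tan²(45° + 31.0°/2) = 3.124.

3.12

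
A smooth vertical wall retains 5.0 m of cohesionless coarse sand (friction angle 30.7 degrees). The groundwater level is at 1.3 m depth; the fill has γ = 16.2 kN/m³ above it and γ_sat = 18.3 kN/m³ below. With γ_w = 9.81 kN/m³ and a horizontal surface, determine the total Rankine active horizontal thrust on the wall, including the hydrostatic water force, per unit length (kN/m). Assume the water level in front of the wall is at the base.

116 kN/m

K_a = tan²(45° − φ/2) = 0.3240.
γ' = 18.3 − 9.81 = 8.490 kN/m³. Depth below WT = 3.7 m.
σ'_h at WT = K_a γ d_w = 6.824 kPa; at base = 6.824 + K_a γ' × 3.7 = 17.00 kPa.
P₁ (0–1.3 m) = ½×6.824×1.3 = 4.436. P₂ (1.3–5.0 m) = ½(6.824+17.00)×3.7 = 44.08.
P_w = ½ γ_w h₂² = 0.5×9.81×3.7² = 67.15. Total = 4.436+44.08+67.15 = 115.7 kN/m.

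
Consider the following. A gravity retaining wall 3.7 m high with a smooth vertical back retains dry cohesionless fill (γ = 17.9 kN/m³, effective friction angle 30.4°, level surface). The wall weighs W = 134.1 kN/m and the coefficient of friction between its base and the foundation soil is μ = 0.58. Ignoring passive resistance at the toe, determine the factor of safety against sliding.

K_a = tan²(45° − 30.4°/2) = 0.3280.
P_a = ½K_aγH² = 0.5×0.3280×17.9×3.7² = 40.19 kN/m, acting at H/3 = 1.233 m above the base.
FS_sliding = μW / P_a = 0.58×134.1 / 40.19 = 1.935.

1.94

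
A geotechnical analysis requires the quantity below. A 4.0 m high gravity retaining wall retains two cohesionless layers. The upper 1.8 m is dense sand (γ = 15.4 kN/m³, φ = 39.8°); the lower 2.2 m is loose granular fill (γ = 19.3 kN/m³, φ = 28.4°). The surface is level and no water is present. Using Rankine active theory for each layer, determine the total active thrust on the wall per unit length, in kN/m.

K_a1 = tan²(45°−39.8°/2) = 0.2194; K_a2 = tan²(45°−28.4°/2) = 0.3554.
Layer 1: σ at base = K_a1 γ₁ h₁ = 6.083 kPa; P₁ = ½×6.083×1.8 = 5.474.
Layer 2: σ_v at top = γ₁h₁ = 27.72; σ_h top = K_a2×27.72 = 9.851; σ_h base = K_a2×(27.72+19.3×2.2) = 24.94.
P₂ = ½(9.851+24.94)×2.2 = 38.27. Total P_a = 5.474+38.27 = 43.74 kN/m.

43.7 kN/m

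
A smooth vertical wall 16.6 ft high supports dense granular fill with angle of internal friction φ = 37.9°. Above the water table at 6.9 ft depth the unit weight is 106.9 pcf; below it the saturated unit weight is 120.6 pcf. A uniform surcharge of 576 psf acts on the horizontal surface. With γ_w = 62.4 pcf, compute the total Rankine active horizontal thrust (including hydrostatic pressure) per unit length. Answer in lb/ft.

8190 lb/ft

K_a = tan²(45° − φ/2) = 0.2389.
γ' = 120.6 − 62.4 = 58.20 pcf. h₂ = H − d_w = 9.7 ft.
σ'_h: at surface K_a·q = 137.6; at WT K_a(q+γd_w) = 313.9; at base K_a(q+γd_w+γ'h₂) = 448.8 psf.
P₁ = ½(137.6+313.9)×6.9 = 1558; P₂ = ½(313.9+448.8)×9.7 = 3699; P_w = ½γ_w h₂² = 2936.
Total = 1558+3699+2936 = 8192 lb/ft.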